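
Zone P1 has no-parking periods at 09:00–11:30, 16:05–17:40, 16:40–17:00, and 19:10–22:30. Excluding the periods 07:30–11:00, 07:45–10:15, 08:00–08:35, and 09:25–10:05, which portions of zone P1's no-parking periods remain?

11:00–11:30, 16:05–17:40, 19:10–22:30

First set merges to 09:00–11:30, 16:05–17:40, 19:10–22:30.
Second set merges to 07:30–11:00.
09:00–11:30 with B removed leaves 11:00–11:30.
16:05–17:40 is untouched.
19:10–22:30 is untouched.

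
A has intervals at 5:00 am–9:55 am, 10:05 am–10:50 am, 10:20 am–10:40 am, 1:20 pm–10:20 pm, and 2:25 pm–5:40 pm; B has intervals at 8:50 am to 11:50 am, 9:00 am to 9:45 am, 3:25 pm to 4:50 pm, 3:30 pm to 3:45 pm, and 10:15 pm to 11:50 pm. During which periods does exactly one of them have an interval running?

5:00 am–8:50 am, 9:55 am–10:05 am, 10:50 am–11:50 am, 1:20 pm–3:25 pm, 4:50 pm–10:15 pm, 10:20 pm–11:50 pm

First set merges to 5:00 am–9:55 am, 10:05 am–10:50 am, 1:20 pm–10:20 pm.
Second set merges to 8:50 am–11:50 am, 3:25 pm–4:50 pm, 10:15 pm–11:50 pm.
A \ B = 5:00 am–8:50 am, 1:20 pm–3:25 pm, 4:50 pm–10:15 pm.
B \ A = 9:55 am–10:05 am, 10:50 am–11:50 am, 10:20 pm–11:50 pm.
Union of the two gives the symmetric difference.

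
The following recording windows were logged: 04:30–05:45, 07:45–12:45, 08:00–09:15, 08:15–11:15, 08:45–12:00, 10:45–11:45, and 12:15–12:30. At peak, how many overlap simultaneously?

Sweep endpoints in order; track running count of active intervals.
Peak of 4 reached at 08:45.

4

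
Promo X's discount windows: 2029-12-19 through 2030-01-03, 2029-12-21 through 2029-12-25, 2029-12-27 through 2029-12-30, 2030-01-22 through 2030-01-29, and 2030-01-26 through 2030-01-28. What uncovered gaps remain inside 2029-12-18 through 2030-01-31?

2029-12-18 through 2029-12-18, 2030-01-04 through 2030-01-21, 2030-01-30 through 2030-01-31

The merged coverage is 2029-12-19 through 2030-01-03, 2030-01-22 through 2030-01-29.
Uncovered inside 2029-12-18 through 2030-01-31: 2029-12-18 through 2029-12-18, 2030-01-04 through 2030-01-21, 2030-01-30 through 2030-01-31.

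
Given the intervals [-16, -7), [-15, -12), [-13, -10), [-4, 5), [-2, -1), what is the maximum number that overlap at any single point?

3

At -13, 3 of the intervals are simultaneously active.
No point has more.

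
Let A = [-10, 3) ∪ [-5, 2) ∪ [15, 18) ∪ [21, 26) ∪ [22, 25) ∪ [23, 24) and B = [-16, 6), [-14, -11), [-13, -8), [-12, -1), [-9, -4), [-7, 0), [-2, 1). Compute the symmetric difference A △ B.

Merge the first list: [-10, 3), [15, 18), [21, 26).
Merge the second list: [-16, 6).
Only in the first: [15, 18), [21, 26).
Only in the second: [-16, -10), [3, 6).
Together these are the periods covered by exactly one.

[-16, -10) ∪ [3, 6) ∪ [15, 18) ∪ [21, 26)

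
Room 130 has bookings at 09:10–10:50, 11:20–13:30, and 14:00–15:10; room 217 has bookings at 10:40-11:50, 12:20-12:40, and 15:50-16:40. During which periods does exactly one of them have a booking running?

Only in the first: 09:10-10:40, 11:50-12:20, 12:40-13:30, 14:00-15:10.
Only in the second: 10:50-11:20, 15:50-16:40.
Together these are the periods covered by exactly one.

09:10-10:40, 10:50-11:20, 11:50-12:20, 12:40-13:30, 14:00-15:10, 15:50-16:40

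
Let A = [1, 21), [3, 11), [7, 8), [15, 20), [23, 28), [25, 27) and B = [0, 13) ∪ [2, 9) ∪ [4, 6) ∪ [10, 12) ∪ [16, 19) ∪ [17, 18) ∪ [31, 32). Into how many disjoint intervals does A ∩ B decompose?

A, merged: [1, 21), [23, 28).
B, merged: [0, 13), [16, 19), [31, 32).
A ∩ B = [1, 13), [16, 19).
That is 2 disjoint pieces.

2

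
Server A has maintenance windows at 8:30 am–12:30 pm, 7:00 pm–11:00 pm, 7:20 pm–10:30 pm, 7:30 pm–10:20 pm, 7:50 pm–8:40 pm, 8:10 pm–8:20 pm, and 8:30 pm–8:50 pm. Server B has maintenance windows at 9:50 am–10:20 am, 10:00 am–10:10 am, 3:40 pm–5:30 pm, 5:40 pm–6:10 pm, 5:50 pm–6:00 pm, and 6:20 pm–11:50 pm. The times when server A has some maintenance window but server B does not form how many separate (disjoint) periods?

2

Merge the first list: 8:30 am–12:30 pm, 7:00 pm–11:00 pm.
Merge the second list: 9:50 am–10:20 am, 3:40 pm–5:30 pm, 5:40 pm–6:10 pm, 6:20 pm–11:50 pm.
A \ B = 8:30 am–9:50 am, 10:20 am–12:30 pm.
That is 2 disjoint pieces.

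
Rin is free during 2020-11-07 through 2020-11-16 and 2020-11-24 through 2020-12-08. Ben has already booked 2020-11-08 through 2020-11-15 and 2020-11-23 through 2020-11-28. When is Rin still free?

2020-11-07 through 2020-11-16 with B removed leaves 2020-11-07 through 2020-11-07, 2020-11-16 through 2020-11-16.
2020-11-24 through 2020-12-08 with B removed leaves 2020-11-29 through 2020-12-08.

2020-11-07 through 2020-11-07, 2020-11-16 through 2020-11-16, 2020-11-29 through 2020-12-08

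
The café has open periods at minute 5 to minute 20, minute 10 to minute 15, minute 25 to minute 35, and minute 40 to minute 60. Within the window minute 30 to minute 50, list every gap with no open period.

minute 35 to minute 40

Covered (merged): minute 5 to minute 20, minute 25 to minute 35, minute 40 to minute 60.
Complement within minute 30 to minute 50: minute 35 to minute 40.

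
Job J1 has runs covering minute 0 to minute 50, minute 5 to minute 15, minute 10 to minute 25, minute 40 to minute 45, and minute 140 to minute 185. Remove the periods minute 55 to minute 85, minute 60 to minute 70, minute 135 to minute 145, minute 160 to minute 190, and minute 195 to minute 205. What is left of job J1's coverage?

minute 0 to minute 50, minute 145 to minute 160

Merge the first list: minute 0 to minute 50, minute 140 to minute 185.
Merge the second list: minute 55 to minute 85, minute 135 to minute 145, minute 160 to minute 190, minute 195 to minute 205.
minute 0 to minute 50 is untouched.
minute 140 to minute 185 with B removed leaves minute 145 to minute 160.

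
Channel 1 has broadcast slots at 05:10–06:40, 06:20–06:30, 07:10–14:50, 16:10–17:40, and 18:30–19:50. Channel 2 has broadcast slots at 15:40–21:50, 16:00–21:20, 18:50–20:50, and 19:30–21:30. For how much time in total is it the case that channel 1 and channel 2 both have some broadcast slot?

First set merges to 05:10–06:40, 07:10–14:50, 16:10–17:40, 18:30–19:50.
Second set merges to 15:40–21:50.
A ∩ B = 16:10–17:40, 18:30–19:50.
Total: 1 h 30 min + 1 h 20 min = 2 h 50 min.

2 h 50 min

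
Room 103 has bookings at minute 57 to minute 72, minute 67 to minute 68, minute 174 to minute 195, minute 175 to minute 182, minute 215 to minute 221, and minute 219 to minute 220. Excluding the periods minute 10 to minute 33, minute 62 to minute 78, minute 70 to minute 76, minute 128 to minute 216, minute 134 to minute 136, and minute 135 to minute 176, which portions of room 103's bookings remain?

Merge the first list: minute 57 to minute 72, minute 174 to minute 195, minute 215 to minute 221.
Merge the second list: minute 10 to minute 33, minute 62 to minute 78, minute 128 to minute 216.
minute 57 to minute 72 minus B → minute 57 to minute 62.
minute 174 to minute 195: fully covered by B → removed.
minute 215 to minute 221 minus B → minute 216 to minute 221.

minute 57 to minute 62, minute 216 to minute 221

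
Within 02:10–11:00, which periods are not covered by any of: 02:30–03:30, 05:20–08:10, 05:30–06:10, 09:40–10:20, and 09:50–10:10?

Covered (merged): 02:30-03:30, 05:20-08:10, 09:40-10:20.
Gaps within 02:10-11:00: 02:10-02:30, 03:30-05:20, 08:10-09:40, 10:20-11:00.

02:10-02:30, 03:30-05:20, 08:10-09:40, 10:20-11:00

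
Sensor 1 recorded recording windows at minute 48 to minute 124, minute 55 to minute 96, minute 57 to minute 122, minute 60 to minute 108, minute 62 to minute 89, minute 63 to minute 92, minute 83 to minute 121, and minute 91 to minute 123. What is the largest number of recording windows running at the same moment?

7

Sweep endpoints in order; track running count of active intervals.
Peak of 7 reached at minute 83.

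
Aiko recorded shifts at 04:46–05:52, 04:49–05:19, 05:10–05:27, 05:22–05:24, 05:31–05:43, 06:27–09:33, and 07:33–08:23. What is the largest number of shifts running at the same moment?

3

Sweep endpoints in order; track running count of active intervals.
Peak of 3 reached at 05:10.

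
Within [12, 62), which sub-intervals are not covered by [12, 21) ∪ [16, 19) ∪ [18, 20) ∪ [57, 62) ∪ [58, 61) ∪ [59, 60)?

[21, 57)

After merging, the occupied span is [12, 21), [57, 62).
Gaps within [12, 62): [21, 57).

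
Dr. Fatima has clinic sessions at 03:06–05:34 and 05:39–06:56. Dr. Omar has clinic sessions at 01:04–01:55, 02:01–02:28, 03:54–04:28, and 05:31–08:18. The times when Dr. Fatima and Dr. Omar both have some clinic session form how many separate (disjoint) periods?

3

A ∩ B = 03:54–04:28, 05:31–05:34, 05:39–06:56.
That is 3 disjoint pieces.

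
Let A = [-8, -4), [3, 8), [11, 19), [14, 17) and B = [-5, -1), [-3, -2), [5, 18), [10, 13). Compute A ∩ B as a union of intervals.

[-5, -4) ∪ [5, 8) ∪ [11, 18)

A, merged: [-8, -4), [3, 8), [11, 19).
B, merged: [-5, -1), [5, 18).
[-8, -4) ∩ B → [-5, -4).
[3, 8) ∩ B → [5, 8).
[11, 19) ∩ B → [11, 18).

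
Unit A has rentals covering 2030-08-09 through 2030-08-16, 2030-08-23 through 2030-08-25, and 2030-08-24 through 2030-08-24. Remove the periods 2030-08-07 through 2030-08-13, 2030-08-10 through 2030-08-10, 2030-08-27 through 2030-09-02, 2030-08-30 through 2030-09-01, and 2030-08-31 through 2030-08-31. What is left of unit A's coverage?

2030-08-14 through 2030-08-16, 2030-08-23 through 2030-08-25

A, merged: 2030-08-09 through 2030-08-16, 2030-08-23 through 2030-08-25.
B, merged: 2030-08-07 through 2030-08-13, 2030-08-27 through 2030-09-02.
2030-08-09 through 2030-08-16 with B removed leaves 2030-08-14 through 2030-08-16.
2030-08-23 through 2030-08-25 is untouched.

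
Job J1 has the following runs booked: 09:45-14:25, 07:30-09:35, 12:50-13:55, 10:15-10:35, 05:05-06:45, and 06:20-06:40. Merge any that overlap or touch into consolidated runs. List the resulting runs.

Sort by start: 05:05–06:45, 06:20–06:40, 07:30–09:35, 09:45–14:25, 10:15–10:35, 12:50–13:55.
06:20–06:40 overlaps/touches 05:05–06:45 → extend to 05:05–06:45.
07:30–09:35 is disjoint → start new block.
09:45–14:25 is disjoint → start new block.
10:15–10:35 overlaps/touches 09:45–14:25 → extend to 09:45–14:25.
12:50–13:55 overlaps/touches 09:45–14:25 → extend to 09:45–14:25.

05:05–06:45, 07:30–09:35, 09:45–14:25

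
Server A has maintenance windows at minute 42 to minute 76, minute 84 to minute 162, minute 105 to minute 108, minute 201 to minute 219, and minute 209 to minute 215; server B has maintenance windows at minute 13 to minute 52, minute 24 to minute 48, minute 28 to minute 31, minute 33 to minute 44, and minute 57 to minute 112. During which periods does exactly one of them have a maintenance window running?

minute 13 to minute 42, minute 52 to minute 57, minute 76 to minute 84, minute 112 to minute 162, minute 201 to minute 219

Merge the first list: minute 42 to minute 76, minute 84 to minute 162, minute 201 to minute 219.
Merge the second list: minute 13 to minute 52, minute 57 to minute 112.
A \ B = minute 52 to minute 57, minute 112 to minute 162, minute 201 to minute 219.
B \ A = minute 13 to minute 42, minute 76 to minute 84.
Union of the two gives the symmetric difference.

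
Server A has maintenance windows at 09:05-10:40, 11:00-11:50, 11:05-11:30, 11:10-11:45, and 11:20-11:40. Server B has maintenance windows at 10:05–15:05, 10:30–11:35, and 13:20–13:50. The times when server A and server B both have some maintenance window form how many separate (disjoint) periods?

A, merged: 09:05-10:40, 11:00-11:50.
B, merged: 10:05-15:05.
A ∩ B = 10:05-10:40, 11:00-11:50.
That is 2 disjoint pieces.

2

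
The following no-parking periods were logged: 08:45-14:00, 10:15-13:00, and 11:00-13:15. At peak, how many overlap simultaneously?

3

Walk the sorted start/end points keeping a running depth.
The depth first hits 3 at 11:00.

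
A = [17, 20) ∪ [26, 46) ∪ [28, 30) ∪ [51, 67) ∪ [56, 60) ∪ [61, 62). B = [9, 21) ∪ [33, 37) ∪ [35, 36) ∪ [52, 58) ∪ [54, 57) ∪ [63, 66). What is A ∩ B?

Merge the first list: [17, 20), [26, 46), [51, 67).
Merge the second list: [9, 21), [33, 37), [52, 58), [63, 66).
[17, 20) overlaps B on [17, 20).
[26, 46) overlaps B on [33, 37).
[51, 67) overlaps B on [52, 58), [63, 66).

[17, 20) ∪ [33, 37) ∪ [52, 58) ∪ [63, 66)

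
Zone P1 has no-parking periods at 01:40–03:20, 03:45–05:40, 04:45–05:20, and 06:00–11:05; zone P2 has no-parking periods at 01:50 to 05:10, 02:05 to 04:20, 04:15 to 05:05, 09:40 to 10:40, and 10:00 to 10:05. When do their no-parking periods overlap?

Merge the first list: 01:40-03:20, 03:45-05:40, 06:00-11:05.
Merge the second list: 01:50-05:10, 09:40-10:40.
01:40-03:20 ∩ B → 01:50-03:20.
03:45-05:40 ∩ B → 03:45-05:10.
06:00-11:05 ∩ B → 09:40-10:40.

01:50-03:20, 03:45-05:10, 09:40-10:40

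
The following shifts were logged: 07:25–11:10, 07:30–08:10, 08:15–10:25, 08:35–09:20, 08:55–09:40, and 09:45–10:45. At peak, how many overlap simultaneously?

At 08:55, 4 of the intervals are simultaneously active.
No point has more.

4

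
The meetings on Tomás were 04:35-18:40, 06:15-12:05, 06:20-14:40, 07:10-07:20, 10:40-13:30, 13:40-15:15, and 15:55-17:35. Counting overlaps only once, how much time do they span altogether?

Merged: 04:35–18:40.
Length: 14 h 5 min.

14 h 5 min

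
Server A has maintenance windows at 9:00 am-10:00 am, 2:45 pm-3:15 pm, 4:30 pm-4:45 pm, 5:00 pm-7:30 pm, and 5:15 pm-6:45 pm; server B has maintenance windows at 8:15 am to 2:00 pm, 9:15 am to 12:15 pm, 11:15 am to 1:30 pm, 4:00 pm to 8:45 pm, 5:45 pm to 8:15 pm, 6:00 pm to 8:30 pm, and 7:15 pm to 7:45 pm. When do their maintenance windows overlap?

A, merged: 9:00 am-10:00 am, 2:45 pm-3:15 pm, 4:30 pm-4:45 pm, 5:00 pm-7:30 pm.
B, merged: 8:15 am-2:00 pm, 4:00 pm-8:45 pm.
9:00 am-10:00 am overlaps B on 9:00 am-10:00 am.
2:45 pm-3:15 pm falls entirely outside B.
4:30 pm-4:45 pm overlaps B on 4:30 pm-4:45 pm.
5:00 pm-7:30 pm overlaps B on 5:00 pm-7:30 pm.

9:00 am-10:00 am, 4:30 pm-4:45 pm, 5:00 pm-7:30 pm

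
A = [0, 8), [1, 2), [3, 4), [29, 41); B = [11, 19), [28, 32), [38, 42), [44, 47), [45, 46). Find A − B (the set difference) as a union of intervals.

Merge the first list: [0, 8), [29, 41).
Merge the second list: [11, 19), [28, 32), [38, 42), [44, 47).
[0, 8): no B overlap → unchanged.
[29, 41) minus B → [32, 38).

[0, 8) ∪ [32, 38)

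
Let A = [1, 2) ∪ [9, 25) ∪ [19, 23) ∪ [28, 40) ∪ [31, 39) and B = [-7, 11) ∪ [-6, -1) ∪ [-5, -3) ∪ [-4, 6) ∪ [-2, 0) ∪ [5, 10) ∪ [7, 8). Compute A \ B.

[11, 25) ∪ [28, 40)

First set merges to [1, 2), [9, 25), [28, 40).
Second set merges to [-7, 11).
[1, 2) lies entirely inside B → drops out.
[9, 25) with B removed leaves [11, 25).
[28, 40) is untouched.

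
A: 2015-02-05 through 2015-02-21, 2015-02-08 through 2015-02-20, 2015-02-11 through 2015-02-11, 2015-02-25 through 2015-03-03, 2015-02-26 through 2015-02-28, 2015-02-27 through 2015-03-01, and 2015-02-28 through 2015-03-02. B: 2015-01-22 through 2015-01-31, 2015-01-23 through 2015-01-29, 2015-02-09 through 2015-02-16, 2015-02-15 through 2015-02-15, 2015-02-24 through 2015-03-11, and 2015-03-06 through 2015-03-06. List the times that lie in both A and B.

First set merges to 2015-02-05 through 2015-02-21, 2015-02-25 through 2015-03-03.
Second set merges to 2015-01-22 through 2015-01-31, 2015-02-09 through 2015-02-16, 2015-02-24 through 2015-03-11.
2015-02-05 through 2015-02-21 overlaps B on 2015-02-09 through 2015-02-16.
2015-02-25 through 2015-03-03 overlaps B on 2015-02-25 through 2015-03-03.

2015-02-09 through 2015-02-16, 2015-02-25 through 2015-03-03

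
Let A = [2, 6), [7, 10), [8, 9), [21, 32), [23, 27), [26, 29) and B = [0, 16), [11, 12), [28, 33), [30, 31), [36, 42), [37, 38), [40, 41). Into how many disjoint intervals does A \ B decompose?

1

First set merges to [2, 6), [7, 10), [21, 32).
Second set merges to [0, 16), [28, 33), [36, 42).
A \ B = [21, 28).
That is 1 disjoint piece.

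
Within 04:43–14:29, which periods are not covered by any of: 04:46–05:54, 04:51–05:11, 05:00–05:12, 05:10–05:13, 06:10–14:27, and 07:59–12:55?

After merging, the occupied span is 04:46-05:54, 06:10-14:27.
Gaps within 04:43-14:29: 04:43-04:46, 05:54-06:10, 14:27-14:29.

04:43-04:46, 05:54-06:10, 14:27-14:29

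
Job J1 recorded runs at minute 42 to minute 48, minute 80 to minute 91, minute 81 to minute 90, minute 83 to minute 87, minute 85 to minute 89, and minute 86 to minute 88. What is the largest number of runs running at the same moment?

At minute 86, 5 of the intervals are simultaneously active.
No point has more.

5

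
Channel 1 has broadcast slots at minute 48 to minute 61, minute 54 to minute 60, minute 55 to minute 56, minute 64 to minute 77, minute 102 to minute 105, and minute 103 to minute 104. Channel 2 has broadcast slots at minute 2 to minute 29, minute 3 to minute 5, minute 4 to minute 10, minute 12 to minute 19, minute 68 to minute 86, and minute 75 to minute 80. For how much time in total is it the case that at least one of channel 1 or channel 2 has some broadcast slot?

First set merges to minute 48 to minute 61, minute 64 to minute 77, minute 102 to minute 105.
Second set merges to minute 2 to minute 29, minute 68 to minute 86.
A ∪ B = minute 2 to minute 29, minute 48 to minute 61, minute 64 to minute 86, minute 102 to minute 105.
Total: 27 minutes + 13 minutes + 22 minutes + 3 minutes = 65 minutes.

65 minutes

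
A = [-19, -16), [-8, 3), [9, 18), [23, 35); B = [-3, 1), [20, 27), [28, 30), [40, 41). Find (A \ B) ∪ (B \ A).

[-19, -16) ∪ [-8, -3) ∪ [1, 3) ∪ [9, 18) ∪ [20, 23) ∪ [27, 28) ∪ [30, 35) ∪ [40, 41)

A \ B = [-19, -16), [-8, -3), [1, 3), [9, 18), [27, 28), [30, 35).
B \ A = [20, 23), [40, 41).
Union of the two gives the symmetric difference.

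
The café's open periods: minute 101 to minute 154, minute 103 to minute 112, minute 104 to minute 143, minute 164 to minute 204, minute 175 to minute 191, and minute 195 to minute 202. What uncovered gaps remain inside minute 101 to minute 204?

The merged coverage is minute 101 to minute 154, minute 164 to minute 204.
Complement within minute 101 to minute 204: minute 154 to minute 164.

minute 154 to minute 164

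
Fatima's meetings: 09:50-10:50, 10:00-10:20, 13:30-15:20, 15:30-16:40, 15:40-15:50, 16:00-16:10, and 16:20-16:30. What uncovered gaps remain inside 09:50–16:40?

10:50–13:30, 15:20–15:30

The merged coverage is 09:50–10:50, 13:30–15:20, 15:30–16:40.
Complement within 09:50–16:40: 10:50–13:30, 15:20–15:30.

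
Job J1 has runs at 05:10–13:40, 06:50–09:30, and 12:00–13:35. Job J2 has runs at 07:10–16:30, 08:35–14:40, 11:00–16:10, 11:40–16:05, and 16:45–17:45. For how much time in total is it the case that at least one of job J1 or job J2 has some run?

Merge the first list: 05:10-13:40.
Merge the second list: 07:10-16:30, 16:45-17:45.
A ∪ B = 05:10-16:30, 16:45-17:45.
Total: 11 h 20 min + 1 h = 12 h 20 min.

12 h 20 min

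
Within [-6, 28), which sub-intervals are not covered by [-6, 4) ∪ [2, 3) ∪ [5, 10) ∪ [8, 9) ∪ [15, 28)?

[4, 5) ∪ [10, 15)

The merged coverage is [-6, 4), [5, 10), [15, 28).
Complement within [-6, 28): [4, 5), [10, 15).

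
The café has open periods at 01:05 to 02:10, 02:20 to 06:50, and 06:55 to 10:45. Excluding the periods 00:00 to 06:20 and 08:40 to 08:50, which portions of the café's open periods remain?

06:20–06:50, 06:55–08:40, 08:50–10:45

01:05–02:10: entirely removed.
02:20–06:50 \ B = 06:20–06:50.
06:55–10:45 \ B = 06:55–08:40, 08:50–10:45.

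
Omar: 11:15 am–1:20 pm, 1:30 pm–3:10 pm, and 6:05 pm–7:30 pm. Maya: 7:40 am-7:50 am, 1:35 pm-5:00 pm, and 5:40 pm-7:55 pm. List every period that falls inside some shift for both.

11:15 am–1:20 pm: no overlap with the second set.
1:30 pm–3:10 pm meets the second set on 1:35 pm–3:10 pm.
6:05 pm–7:30 pm meets the second set on 6:05 pm–7:30 pm.

1:35 pm–3:10 pm, 6:05 pm–7:30 pm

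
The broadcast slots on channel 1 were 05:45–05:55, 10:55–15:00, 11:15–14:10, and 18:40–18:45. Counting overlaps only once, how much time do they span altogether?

4 h 20 min

Merged: 05:45–05:55, 10:55–15:00, 18:40–18:45.
Lengths: 10 min + 4 h 5 min + 5 min = 4 h 20 min.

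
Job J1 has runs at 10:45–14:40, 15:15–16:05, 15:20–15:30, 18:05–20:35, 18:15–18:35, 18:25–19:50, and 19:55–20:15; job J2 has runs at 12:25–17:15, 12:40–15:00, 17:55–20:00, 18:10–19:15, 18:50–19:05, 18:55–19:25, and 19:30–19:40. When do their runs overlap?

12:25–14:40, 15:15–16:05, 18:05–20:00

A, merged: 10:45–14:40, 15:15–16:05, 18:05–20:35.
B, merged: 12:25–17:15, 17:55–20:00.
10:45–14:40 ∩ B → 12:25–14:40.
15:15–16:05 ∩ B → 15:15–16:05.
18:05–20:35 ∩ B → 18:05–20:00.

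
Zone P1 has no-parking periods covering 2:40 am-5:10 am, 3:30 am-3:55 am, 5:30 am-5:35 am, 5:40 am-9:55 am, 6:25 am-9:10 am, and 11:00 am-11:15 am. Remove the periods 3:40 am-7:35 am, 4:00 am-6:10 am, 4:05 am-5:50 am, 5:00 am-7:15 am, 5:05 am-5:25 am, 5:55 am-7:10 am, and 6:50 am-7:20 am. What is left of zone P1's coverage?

A, merged: 2:40 am–5:10 am, 5:30 am–5:35 am, 5:40 am–9:55 am, 11:00 am–11:15 am.
B, merged: 3:40 am–7:35 am.
2:40 am–5:10 am with B removed leaves 2:40 am–3:40 am.
5:30 am–5:35 am lies entirely inside B → drops out.
5:40 am–9:55 am with B removed leaves 7:35 am–9:55 am.
11:00 am–11:15 am is untouched.

2:40 am–3:40 am, 7:35 am–9:55 am, 11:00 am–11:15 am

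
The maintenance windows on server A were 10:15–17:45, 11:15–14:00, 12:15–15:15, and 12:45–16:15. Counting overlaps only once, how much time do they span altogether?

7 h 30 min

Merged: 10:15–17:45.
Length: 7 h 30 min.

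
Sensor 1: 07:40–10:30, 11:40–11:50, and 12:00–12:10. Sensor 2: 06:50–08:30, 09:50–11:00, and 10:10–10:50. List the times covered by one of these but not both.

Second set merges to 06:50–08:30, 09:50–11:00.
A but not B: 08:30–09:50, 11:40–11:50, 12:00–12:10.
B but not A: 06:50–07:40, 10:30–11:00.
Combining gives A △ B.

06:50–07:40, 08:30–09:50, 10:30–11:00, 11:40–11:50, 12:00–12:10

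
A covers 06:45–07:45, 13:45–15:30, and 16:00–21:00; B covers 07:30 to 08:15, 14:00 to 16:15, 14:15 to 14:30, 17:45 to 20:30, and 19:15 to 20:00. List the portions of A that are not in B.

B, merged: 07:30-08:15, 14:00-16:15, 17:45-20:30.
06:45-07:45 \ B = 06:45-07:30.
13:45-15:30 \ B = 13:45-14:00.
16:00-21:00 \ B = 16:15-17:45, 20:30-21:00.

06:45-07:30, 13:45-14:00, 16:15-17:45, 20:30-21:00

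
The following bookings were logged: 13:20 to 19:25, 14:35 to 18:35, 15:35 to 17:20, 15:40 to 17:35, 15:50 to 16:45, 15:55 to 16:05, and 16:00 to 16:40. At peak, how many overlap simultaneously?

7

Sweep endpoints in order; track running count of active intervals.
Peak of 7 reached at 16:00.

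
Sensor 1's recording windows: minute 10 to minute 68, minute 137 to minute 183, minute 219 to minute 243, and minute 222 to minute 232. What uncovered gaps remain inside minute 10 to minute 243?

After merging, the occupied span is minute 10 to minute 68, minute 137 to minute 183, minute 219 to minute 243.
Gaps within minute 10 to minute 243: minute 68 to minute 137, minute 183 to minute 219.

minute 68 to minute 137, minute 183 to minute 219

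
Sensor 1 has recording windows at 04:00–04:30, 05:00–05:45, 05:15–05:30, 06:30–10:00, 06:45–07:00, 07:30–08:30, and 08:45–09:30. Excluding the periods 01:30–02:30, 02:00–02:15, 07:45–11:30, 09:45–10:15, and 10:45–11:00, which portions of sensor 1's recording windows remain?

Merge the first list: 04:00–04:30, 05:00–05:45, 06:30–10:00.
Merge the second list: 01:30–02:30, 07:45–11:30.
04:00–04:30: no B overlap → unchanged.
05:00–05:45: no B overlap → unchanged.
06:30–10:00 minus B → 06:30–07:45.

04:00–04:30, 05:00–05:45, 06:30–07:45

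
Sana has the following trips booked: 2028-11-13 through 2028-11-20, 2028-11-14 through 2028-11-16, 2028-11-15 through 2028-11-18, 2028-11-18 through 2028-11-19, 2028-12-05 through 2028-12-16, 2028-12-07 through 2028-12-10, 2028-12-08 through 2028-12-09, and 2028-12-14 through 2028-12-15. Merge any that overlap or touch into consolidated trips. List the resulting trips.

2028-11-14 through 2028-11-16 overlaps/touches 2028-11-13 through 2028-11-20 → extend to 2028-11-13 through 2028-11-20.
2028-11-15 through 2028-11-18 overlaps/touches 2028-11-13 through 2028-11-20 → extend to 2028-11-13 through 2028-11-20.
2028-11-18 through 2028-11-19 overlaps/touches 2028-11-13 through 2028-11-20 → extend to 2028-11-13 through 2028-11-20.
2028-12-05 through 2028-12-16 is disjoint → start new block.
2028-12-07 through 2028-12-10 overlaps/touches 2028-12-05 through 2028-12-16 → extend to 2028-12-05 through 2028-12-16.
2028-12-08 through 2028-12-09 overlaps/touches 2028-12-05 through 2028-12-16 → extend to 2028-12-05 through 2028-12-16.
2028-12-14 through 2028-12-15 overlaps/touches 2028-12-05 through 2028-12-16 → extend to 2028-12-05 through 2028-12-16.

2028-11-13 through 2028-11-20, 2028-12-05 through 2028-12-16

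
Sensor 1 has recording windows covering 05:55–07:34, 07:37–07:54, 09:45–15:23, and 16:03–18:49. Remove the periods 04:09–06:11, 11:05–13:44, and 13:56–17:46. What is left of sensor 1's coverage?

06:11–07:34, 07:37–07:54, 09:45–11:05, 13:44–13:56, 17:46–18:49

05:55–07:34 with B removed leaves 06:11–07:34.
07:37–07:54 is untouched.
09:45–15:23 with B removed leaves 09:45–11:05, 13:44–13:56.
16:03–18:49 with B removed leaves 17:46–18:49.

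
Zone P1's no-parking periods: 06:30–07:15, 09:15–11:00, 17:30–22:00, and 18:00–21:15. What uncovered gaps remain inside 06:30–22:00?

07:15–09:15, 11:00–17:30

After merging, the occupied span is 06:30–07:15, 09:15–11:00, 17:30–22:00.
Complement within 06:30–22:00: 07:15–09:15, 11:00–17:30.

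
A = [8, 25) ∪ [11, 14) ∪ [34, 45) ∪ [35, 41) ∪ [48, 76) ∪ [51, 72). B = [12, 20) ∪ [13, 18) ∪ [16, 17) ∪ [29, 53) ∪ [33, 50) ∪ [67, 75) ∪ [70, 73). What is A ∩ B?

[12, 20) ∪ [34, 45) ∪ [48, 53) ∪ [67, 75)

Merge the first list: [8, 25), [34, 45), [48, 76).
Merge the second list: [12, 20), [29, 53), [67, 75).
[8, 25) meets the second set on [12, 20).
[34, 45) meets the second set on [34, 45).
[48, 76) meets the second set on [48, 53), [67, 75).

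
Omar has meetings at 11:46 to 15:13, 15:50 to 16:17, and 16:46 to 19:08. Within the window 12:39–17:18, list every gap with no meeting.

The merged coverage is 11:46–15:13, 15:50–16:17, 16:46–19:08.
Complement within 12:39–17:18: 15:13–15:50, 16:17–16:46.

15:13–15:50, 16:17–16:46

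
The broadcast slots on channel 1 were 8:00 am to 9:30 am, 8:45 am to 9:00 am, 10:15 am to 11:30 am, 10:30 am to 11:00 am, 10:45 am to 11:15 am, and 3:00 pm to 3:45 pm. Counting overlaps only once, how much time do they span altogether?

3 h 30 min

Merged: 8:00 am–9:30 am, 10:15 am–11:30 am, 3:00 pm–3:45 pm.
Lengths: 1 h 30 min + 1 h 15 min + 45 min = 3 h 30 min.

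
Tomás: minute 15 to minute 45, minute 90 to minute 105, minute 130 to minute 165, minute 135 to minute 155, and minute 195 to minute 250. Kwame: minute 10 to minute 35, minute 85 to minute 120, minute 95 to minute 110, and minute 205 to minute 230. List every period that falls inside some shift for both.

minute 15 to minute 35, minute 90 to minute 105, minute 205 to minute 230

Merge the first list: minute 15 to minute 45, minute 90 to minute 105, minute 130 to minute 165, minute 195 to minute 250.
Merge the second list: minute 10 to minute 35, minute 85 to minute 120, minute 205 to minute 230.
minute 15 to minute 45 ∩ B → minute 15 to minute 35.
minute 90 to minute 105 ∩ B → minute 90 to minute 105.
minute 130 to minute 165 meets no B interval.
minute 195 to minute 250 ∩ B → minute 205 to minute 230.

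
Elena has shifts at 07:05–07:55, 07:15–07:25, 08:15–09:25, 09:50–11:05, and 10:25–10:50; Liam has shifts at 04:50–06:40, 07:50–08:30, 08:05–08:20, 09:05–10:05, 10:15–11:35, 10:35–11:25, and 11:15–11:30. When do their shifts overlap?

First set merges to 07:05–07:55, 08:15–09:25, 09:50–11:05.
Second set merges to 04:50–06:40, 07:50–08:30, 09:05–10:05, 10:15–11:35.
07:05–07:55 meets the second set on 07:50–07:55.
08:15–09:25 meets the second set on 08:15–08:30, 09:05–09:25.
09:50–11:05 meets the second set on 09:50–10:05, 10:15–11:05.

07:50–07:55, 08:15–08:30, 09:05–09:25, 09:50–10:05, 10:15–11:05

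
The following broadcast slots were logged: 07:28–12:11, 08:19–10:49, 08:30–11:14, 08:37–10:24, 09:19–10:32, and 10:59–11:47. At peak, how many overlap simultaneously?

5

At 09:19, 5 of the intervals are simultaneously active.
No point has more.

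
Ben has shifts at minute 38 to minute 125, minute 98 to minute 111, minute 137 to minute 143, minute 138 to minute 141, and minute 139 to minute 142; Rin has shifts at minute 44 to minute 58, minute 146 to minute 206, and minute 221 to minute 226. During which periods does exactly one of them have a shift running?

minute 38 to minute 44, minute 58 to minute 125, minute 137 to minute 143, minute 146 to minute 206, minute 221 to minute 226

Merge the first list: minute 38 to minute 125, minute 137 to minute 143.
Only in the first: minute 38 to minute 44, minute 58 to minute 125, minute 137 to minute 143.
Only in the second: minute 146 to minute 206, minute 221 to minute 226.
Together these are the periods covered by exactly one.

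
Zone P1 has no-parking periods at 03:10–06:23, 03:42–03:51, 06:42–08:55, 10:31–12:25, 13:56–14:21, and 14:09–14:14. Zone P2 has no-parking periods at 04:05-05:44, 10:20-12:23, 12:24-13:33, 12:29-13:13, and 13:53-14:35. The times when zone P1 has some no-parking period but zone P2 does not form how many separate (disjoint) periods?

4

First set merges to 03:10–06:23, 06:42–08:55, 10:31–12:25, 13:56–14:21.
Second set merges to 04:05–05:44, 10:20–12:23, 12:24–13:33, 13:53–14:35.
A \ B = 03:10–04:05, 05:44–06:23, 06:42–08:55, 12:23–12:24.
That is 4 disjoint pieces.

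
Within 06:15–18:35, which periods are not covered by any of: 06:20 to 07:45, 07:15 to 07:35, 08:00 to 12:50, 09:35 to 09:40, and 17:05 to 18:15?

The merged coverage is 06:20–07:45, 08:00–12:50, 17:05–18:15.
Complement within 06:15–18:35: 06:15–06:20, 07:45–08:00, 12:50–17:05, 18:15–18:35.

06:15–06:20, 07:45–08:00, 12:50–17:05, 18:15–18:35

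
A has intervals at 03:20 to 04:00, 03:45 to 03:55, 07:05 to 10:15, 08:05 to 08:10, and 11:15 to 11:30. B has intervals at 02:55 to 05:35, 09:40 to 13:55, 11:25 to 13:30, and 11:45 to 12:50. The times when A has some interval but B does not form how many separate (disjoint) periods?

First set merges to 03:20–04:00, 07:05–10:15, 11:15–11:30.
Second set merges to 02:55–05:35, 09:40–13:55.
A \ B = 07:05–09:40.
That is 1 disjoint piece.

1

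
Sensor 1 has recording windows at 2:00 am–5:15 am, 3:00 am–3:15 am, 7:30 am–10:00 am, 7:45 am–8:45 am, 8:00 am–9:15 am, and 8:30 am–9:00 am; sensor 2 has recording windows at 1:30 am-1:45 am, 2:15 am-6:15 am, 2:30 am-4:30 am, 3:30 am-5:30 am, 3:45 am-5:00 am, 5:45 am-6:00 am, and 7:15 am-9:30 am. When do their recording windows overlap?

A, merged: 2:00 am-5:15 am, 7:30 am-10:00 am.
B, merged: 1:30 am-1:45 am, 2:15 am-6:15 am, 7:15 am-9:30 am.
2:00 am-5:15 am overlaps B on 2:15 am-5:15 am.
7:30 am-10:00 am overlaps B on 7:30 am-9:30 am.

2:15 am-5:15 am, 7:30 am-9:30 am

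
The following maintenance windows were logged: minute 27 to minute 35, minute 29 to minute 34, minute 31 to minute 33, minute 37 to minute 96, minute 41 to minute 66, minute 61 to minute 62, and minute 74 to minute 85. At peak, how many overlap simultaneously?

Walk the sorted start/end points keeping a running depth.
The depth first hits 3 at minute 31.

3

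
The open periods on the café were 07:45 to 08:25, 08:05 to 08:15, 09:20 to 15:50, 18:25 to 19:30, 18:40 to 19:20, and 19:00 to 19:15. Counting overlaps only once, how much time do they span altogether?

Merged: 07:45–08:25, 09:20–15:50, 18:25–19:30.
Lengths: 40 min + 6 h 30 min + 1 h 5 min = 8 h 15 min.

8 h 15 min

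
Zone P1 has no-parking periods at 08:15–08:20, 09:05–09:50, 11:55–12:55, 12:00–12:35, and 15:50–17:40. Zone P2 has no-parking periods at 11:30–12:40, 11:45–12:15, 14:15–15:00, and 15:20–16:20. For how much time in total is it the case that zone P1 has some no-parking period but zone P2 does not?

2 h 25 min

Merge the first list: 08:15–08:20, 09:05–09:50, 11:55–12:55, 15:50–17:40.
Merge the second list: 11:30–12:40, 14:15–15:00, 15:20–16:20.
A \ B = 08:15–08:20, 09:05–09:50, 12:40–12:55, 16:20–17:40.
Total: 5 min + 45 min + 15 min + 1 h 20 min = 2 h 25 min.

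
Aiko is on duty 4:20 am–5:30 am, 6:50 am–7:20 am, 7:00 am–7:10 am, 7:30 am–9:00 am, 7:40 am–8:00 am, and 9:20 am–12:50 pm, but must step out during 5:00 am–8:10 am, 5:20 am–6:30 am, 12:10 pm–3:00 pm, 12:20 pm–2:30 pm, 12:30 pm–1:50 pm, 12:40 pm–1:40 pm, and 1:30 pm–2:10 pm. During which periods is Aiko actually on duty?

4:20 am–5:00 am, 8:10 am–9:00 am, 9:20 am–12:10 pm

First set merges to 4:20 am–5:30 am, 6:50 am–7:20 am, 7:30 am–9:00 am, 9:20 am–12:50 pm.
Second set merges to 5:00 am–8:10 am, 12:10 pm–3:00 pm.
4:20 am–5:30 am minus B → 4:20 am–5:00 am.
6:50 am–7:20 am: fully covered by B → removed.
7:30 am–9:00 am minus B → 8:10 am–9:00 am.
9:20 am–12:50 pm minus B → 9:20 am–12:10 pm.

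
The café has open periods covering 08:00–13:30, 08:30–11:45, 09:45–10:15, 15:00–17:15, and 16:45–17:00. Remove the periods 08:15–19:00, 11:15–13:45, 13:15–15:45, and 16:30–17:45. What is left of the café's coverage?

Merge the first list: 08:00–13:30, 15:00–17:15.
Merge the second list: 08:15–19:00.
08:00–13:30 \ B = 08:00–08:15.
15:00–17:15: entirely removed.

08:00–08:15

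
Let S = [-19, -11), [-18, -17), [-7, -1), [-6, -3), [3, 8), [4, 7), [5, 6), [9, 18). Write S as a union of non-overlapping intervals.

[-18, -17) overlaps/touches [-19, -11) → extend to [-19, -11).
[-7, -1) is disjoint → start new block.
[-6, -3) overlaps/touches [-7, -1) → extend to [-7, -1).
[3, 8) is disjoint → start new block.
[4, 7) overlaps/touches [3, 8) → extend to [3, 8).
[5, 6) overlaps/touches [3, 8) → extend to [3, 8).
[9, 18) is disjoint → start new block.

[-19, -11) ∪ [-7, -1) ∪ [3, 8) ∪ [9, 18)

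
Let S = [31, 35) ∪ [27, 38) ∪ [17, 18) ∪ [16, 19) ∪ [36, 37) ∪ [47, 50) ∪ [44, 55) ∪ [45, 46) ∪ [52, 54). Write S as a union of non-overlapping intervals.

Sort by start: [16, 19), [17, 18), [27, 38), [31, 35), [36, 37), [44, 55), [45, 46), [47, 50), [52, 54).
[17, 18) overlaps/touches [16, 19) → extend to [16, 19).
[27, 38) is disjoint → start new block.
[31, 35) overlaps/touches [27, 38) → extend to [27, 38).
[36, 37) overlaps/touches [27, 38) → extend to [27, 38).
[44, 55) is disjoint → start new block.
[45, 46) overlaps/touches [44, 55) → extend to [44, 55).
[47, 50) overlaps/touches [44, 55) → extend to [44, 55).
[52, 54) overlaps/touches [44, 55) → extend to [44, 55).

[16, 19) ∪ [27, 38) ∪ [44, 55)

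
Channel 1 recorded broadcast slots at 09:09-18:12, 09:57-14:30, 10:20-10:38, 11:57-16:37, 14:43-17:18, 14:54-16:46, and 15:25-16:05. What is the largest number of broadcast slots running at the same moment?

5

Walk the sorted start/end points keeping a running depth.
The depth first hits 5 at 15:25.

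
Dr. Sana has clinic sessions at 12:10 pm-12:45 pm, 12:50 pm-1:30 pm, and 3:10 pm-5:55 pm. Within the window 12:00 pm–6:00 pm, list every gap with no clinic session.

12:00 pm–12:10 pm, 12:45 pm–12:50 pm, 1:30 pm–3:10 pm, 5:55 pm–6:00 pm

Covered (merged): 12:10 pm–12:45 pm, 12:50 pm–1:30 pm, 3:10 pm–5:55 pm.
Gaps within 12:00 pm–6:00 pm: 12:00 pm–12:10 pm, 12:45 pm–12:50 pm, 1:30 pm–3:10 pm, 5:55 pm–6:00 pm.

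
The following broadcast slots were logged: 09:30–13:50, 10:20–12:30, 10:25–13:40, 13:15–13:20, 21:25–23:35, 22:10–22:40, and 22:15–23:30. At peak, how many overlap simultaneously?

3

At 10:25, 3 of the intervals are simultaneously active.
No point has more.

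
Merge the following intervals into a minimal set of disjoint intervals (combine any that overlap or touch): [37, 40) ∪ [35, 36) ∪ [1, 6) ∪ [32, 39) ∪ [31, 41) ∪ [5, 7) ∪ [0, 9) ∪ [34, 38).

Sort by start: [0, 9), [1, 6), [5, 7), [31, 41), [32, 39), [34, 38), [35, 36), [37, 40).
[1, 6) overlaps/touches [0, 9) → extend to [0, 9).
[5, 7) overlaps/touches [0, 9) → extend to [0, 9).
[31, 41) is disjoint → start new block.
[32, 39) overlaps/touches [31, 41) → extend to [31, 41).
[34, 38) overlaps/touches [31, 41) → extend to [31, 41).
[35, 36) overlaps/touches [31, 41) → extend to [31, 41).
[37, 40) overlaps/touches [31, 41) → extend to [31, 41).

[0, 9) ∪ [31, 41)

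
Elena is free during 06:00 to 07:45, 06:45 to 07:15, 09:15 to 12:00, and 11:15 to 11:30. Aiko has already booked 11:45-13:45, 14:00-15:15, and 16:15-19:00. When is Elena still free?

First set merges to 06:00–07:45, 09:15–12:00.
06:00–07:45: no B overlap → unchanged.
09:15–12:00 minus B → 09:15–11:45.

06:00–07:45, 09:15–11:45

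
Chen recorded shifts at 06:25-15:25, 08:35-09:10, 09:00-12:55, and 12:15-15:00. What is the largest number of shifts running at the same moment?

3

Walk the sorted start/end points keeping a running depth.
The depth first hits 3 at 09:00.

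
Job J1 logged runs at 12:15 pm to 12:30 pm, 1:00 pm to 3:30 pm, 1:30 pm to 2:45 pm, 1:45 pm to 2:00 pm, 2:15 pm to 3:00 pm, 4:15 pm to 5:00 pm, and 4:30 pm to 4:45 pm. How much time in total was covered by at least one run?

3 h 30 min

Merged: 12:15 pm–12:30 pm, 1:00 pm–3:30 pm, 4:15 pm–5:00 pm.
Lengths: 15 min + 2 h 30 min + 45 min = 3 h 30 min.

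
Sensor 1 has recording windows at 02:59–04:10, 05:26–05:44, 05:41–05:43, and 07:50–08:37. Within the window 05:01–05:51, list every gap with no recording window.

05:01–05:26, 05:44–05:51

The merged coverage is 02:59–04:10, 05:26–05:44, 07:50–08:37.
Uncovered inside 05:01–05:51: 05:01–05:26, 05:44–05:51.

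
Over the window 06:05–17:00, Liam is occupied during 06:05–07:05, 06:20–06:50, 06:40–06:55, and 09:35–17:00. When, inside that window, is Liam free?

07:05–09:35

The merged coverage is 06:05–07:05, 09:35–17:00.
Complement within 06:05–17:00: 07:05–09:35.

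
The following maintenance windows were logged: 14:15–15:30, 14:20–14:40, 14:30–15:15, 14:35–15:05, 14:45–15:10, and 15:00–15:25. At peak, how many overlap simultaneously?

5

Sweep endpoints in order; track running count of active intervals.
Peak of 5 reached at 15:00.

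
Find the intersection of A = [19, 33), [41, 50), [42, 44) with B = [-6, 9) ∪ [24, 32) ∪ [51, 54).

[24, 32)

First set merges to [19, 33), [41, 50).
[19, 33) meets the second set on [24, 32).
[41, 50): no overlap with the second set.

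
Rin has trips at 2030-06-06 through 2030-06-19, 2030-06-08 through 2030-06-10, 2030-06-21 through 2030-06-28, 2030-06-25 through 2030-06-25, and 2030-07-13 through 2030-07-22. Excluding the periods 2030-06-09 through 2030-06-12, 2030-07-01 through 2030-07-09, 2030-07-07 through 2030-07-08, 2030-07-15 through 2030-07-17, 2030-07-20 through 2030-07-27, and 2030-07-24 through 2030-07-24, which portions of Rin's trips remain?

2030-06-06 through 2030-06-08, 2030-06-13 through 2030-06-19, 2030-06-21 through 2030-06-28, 2030-07-13 through 2030-07-14, 2030-07-18 through 2030-07-19

A, merged: 2030-06-06 through 2030-06-19, 2030-06-21 through 2030-06-28, 2030-07-13 through 2030-07-22.
B, merged: 2030-06-09 through 2030-06-12, 2030-07-01 through 2030-07-09, 2030-07-15 through 2030-07-17, 2030-07-20 through 2030-07-27.
2030-06-06 through 2030-06-19 minus B → 2030-06-06 through 2030-06-08, 2030-06-13 through 2030-06-19.
2030-06-21 through 2030-06-28: no B overlap → unchanged.
2030-07-13 through 2030-07-22 minus B → 2030-07-13 through 2030-07-14, 2030-07-18 through 2030-07-19.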